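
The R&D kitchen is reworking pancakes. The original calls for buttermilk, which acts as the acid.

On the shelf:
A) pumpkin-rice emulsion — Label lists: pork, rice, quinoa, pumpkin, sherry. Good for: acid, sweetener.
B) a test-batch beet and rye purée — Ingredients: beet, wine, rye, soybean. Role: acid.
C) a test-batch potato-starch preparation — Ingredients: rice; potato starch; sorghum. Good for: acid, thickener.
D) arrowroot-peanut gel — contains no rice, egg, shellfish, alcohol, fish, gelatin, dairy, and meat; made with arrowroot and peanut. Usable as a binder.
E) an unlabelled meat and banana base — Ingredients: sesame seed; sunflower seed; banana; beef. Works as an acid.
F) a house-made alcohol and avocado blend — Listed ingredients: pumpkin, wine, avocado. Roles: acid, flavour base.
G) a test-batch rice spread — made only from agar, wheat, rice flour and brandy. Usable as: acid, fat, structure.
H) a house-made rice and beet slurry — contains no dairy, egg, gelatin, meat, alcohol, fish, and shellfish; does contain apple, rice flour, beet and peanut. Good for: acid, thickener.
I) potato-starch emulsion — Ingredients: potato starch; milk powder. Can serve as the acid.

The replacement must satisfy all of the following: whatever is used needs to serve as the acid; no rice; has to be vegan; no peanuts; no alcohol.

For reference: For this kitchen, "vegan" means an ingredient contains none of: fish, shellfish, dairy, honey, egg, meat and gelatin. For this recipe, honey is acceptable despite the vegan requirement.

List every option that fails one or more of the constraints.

A, B, C, D, E, F, G, H, I

A: has pork, so not vegan; has sherry, so not alcohol-free (and 1 more) — no
B: has wine, so not alcohol-free — out
C: has rice, so not rice-free — no
D: not usable as an acid; has peanut, so not peanut-free — reject
E: has beef, so not vegan — out
F: has wine, so not alcohol-free — out
G: has brandy, so not alcohol-free; has rice flour, so not rice-free — reject
H: has rice flour, so not rice-free; has peanut, so not peanut-free — out
I: has milk powder, so not vegan — no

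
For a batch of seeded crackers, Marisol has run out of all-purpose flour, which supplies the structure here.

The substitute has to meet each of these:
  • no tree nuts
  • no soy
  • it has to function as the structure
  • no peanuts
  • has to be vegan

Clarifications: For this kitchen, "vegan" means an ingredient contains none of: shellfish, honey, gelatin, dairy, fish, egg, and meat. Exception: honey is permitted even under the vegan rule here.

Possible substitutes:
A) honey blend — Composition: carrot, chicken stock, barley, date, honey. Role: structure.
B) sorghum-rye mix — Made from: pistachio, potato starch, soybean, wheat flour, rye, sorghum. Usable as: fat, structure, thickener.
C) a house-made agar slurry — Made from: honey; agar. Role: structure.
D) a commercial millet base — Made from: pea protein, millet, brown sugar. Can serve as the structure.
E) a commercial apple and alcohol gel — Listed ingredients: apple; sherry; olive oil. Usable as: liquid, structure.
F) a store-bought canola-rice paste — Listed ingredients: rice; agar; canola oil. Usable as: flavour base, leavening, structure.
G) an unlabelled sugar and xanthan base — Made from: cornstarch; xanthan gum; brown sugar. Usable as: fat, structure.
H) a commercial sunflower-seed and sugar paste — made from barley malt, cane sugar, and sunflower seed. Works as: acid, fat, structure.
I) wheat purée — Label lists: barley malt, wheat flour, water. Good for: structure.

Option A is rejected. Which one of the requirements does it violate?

vegan

usable as a structure: satisfied
vegan: has chicken stock — fails
soy-free: satisfied
tree-nut-free: satisfied
peanut-free: satisfied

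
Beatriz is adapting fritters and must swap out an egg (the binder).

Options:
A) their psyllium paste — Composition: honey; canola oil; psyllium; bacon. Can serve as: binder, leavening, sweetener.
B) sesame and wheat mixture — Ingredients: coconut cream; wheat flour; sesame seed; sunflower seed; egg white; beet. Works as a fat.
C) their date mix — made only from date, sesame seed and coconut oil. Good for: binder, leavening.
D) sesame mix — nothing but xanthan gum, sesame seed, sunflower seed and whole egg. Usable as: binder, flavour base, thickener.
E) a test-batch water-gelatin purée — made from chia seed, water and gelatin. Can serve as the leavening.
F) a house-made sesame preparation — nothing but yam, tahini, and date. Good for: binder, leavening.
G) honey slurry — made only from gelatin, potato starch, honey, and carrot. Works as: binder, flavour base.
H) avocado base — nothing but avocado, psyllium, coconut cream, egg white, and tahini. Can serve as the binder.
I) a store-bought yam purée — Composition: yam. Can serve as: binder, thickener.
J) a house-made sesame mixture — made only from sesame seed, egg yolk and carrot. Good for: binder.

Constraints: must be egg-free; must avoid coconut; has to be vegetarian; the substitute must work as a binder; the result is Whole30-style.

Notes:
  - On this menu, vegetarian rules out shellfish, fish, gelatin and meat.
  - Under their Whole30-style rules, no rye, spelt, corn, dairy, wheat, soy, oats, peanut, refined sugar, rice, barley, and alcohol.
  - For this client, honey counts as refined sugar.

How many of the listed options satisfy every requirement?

2

A: has bacon, so not vegetarian; has honey, so not Whole30-style — no
B: not usable as a binder; has wheat flour, so not Whole30-style (and 2 more) — reject
C: has coconut oil, so not coconut-free — no
D: has whole egg, so not egg-free — out
E: not usable as a binder; has gelatin, so not vegetarian — no
F: only tahini, yam, and date; none excluded — OK
G: has gelatin, so not vegetarian; has honey, so not Whole30-style — no
H: has coconut cream, so not coconut-free; has egg white, so not egg-free — no
I: only yam; none excluded — keep
J: has egg yolk, so not egg-free — no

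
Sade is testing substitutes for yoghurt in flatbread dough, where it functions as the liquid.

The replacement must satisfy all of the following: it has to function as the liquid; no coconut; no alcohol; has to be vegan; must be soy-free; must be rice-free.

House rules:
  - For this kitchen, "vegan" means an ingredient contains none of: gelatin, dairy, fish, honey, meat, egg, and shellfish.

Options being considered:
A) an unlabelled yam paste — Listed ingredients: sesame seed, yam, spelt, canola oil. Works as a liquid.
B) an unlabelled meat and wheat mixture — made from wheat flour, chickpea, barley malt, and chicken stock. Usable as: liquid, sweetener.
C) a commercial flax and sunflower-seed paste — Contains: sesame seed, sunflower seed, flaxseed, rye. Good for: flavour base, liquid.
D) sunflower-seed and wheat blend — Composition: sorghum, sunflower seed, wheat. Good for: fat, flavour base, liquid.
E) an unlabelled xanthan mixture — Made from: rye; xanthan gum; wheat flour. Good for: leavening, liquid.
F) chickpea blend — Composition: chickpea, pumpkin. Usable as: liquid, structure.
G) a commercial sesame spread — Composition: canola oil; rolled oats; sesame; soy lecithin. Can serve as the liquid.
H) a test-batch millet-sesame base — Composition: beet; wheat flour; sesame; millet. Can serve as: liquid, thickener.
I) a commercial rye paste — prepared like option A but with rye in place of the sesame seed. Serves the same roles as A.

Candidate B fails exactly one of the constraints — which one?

usable as a liquid: satisfied
vegan: has chicken stock — fails
soy-free: satisfied
rice-free: satisfied
alcohol-free: satisfied
coconut-free: satisfied

vegan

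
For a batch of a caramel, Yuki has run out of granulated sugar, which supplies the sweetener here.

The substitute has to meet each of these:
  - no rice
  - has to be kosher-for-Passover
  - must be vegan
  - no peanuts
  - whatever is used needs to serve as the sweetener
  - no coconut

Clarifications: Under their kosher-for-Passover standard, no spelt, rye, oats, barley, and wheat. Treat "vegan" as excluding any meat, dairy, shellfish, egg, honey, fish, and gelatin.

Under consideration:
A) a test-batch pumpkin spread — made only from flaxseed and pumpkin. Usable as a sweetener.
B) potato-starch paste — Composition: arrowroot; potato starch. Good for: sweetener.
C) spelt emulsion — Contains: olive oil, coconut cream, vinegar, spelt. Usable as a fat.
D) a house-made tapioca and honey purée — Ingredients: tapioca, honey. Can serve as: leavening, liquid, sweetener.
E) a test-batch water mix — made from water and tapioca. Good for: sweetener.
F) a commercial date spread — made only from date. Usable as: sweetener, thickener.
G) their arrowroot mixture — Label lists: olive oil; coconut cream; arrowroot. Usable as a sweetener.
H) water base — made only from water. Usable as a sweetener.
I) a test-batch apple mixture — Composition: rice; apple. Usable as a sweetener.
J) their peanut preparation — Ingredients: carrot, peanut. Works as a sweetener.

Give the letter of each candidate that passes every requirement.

A, B, E, F, H

A: no peanut, kosher-for-Passover — valid
B: only arrowroot and potato starch; none excluded — valid
C: not usable as a sweetener; has spelt, so not kosher-for-Passover (and 1 more) — out
D: has honey, so not vegan — no
E: only tapioca and water; none excluded — keep
F: only date; none excluded — keep
G: has coconut cream, so not coconut-free — reject
H: only water; none excluded — keep
I: has rice, so not rice-free — reject
J: has peanut, so not peanut-free — out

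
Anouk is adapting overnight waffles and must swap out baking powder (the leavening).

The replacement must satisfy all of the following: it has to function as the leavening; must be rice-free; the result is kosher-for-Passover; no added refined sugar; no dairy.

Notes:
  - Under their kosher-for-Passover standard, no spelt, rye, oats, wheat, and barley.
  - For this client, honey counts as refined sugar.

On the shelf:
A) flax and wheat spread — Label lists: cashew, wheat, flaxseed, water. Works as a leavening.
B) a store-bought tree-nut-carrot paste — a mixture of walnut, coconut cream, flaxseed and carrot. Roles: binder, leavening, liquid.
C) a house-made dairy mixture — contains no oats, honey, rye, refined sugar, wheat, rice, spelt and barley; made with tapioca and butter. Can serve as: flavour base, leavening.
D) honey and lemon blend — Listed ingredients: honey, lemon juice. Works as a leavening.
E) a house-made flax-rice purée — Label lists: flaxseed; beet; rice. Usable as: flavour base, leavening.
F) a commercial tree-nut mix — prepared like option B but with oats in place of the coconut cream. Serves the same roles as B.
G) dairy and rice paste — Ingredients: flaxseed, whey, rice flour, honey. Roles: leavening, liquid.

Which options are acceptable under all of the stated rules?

B

A: has wheat, so not kosher-for-Passover — reject
B: works as a leavening, kosher-for-Passover, no dairy — valid
C: has butter, so not dairy-free — no
D: has honey, so not no-added-sugar — out
E: has rice, so not rice-free — out
F: has oats, so not kosher-for-Passover — reject
G: has whey, so not dairy-free; has honey, so not no-added-sugar (and 1 more) — out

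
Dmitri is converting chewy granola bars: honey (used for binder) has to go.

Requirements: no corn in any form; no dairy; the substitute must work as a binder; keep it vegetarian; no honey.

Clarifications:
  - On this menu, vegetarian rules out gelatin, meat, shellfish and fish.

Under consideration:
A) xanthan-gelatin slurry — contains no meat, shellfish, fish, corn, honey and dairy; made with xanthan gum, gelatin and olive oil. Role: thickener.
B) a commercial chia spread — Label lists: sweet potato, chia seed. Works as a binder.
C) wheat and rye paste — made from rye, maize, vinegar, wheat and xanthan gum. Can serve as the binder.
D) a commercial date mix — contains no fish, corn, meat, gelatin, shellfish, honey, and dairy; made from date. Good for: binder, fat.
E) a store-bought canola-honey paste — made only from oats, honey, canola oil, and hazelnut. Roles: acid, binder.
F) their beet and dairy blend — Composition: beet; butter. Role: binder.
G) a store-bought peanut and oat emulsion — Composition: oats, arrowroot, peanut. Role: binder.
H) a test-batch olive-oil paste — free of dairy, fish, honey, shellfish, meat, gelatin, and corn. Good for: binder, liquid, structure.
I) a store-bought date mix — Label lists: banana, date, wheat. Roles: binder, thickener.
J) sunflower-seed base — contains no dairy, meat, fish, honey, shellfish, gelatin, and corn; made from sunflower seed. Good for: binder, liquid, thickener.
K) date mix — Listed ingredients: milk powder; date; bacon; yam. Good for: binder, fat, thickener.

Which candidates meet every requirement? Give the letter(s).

B, D, G, H, I, J

A: not usable as a binder; has gelatin, so not vegetarian — reject
B: only chia seed and sweet potato; none excluded — OK
C: has maize, so not corn-free — reject
D: no honey, no corn — keep
E: has honey, so not honey-free — reject
F: has butter, so not dairy-free — reject
G: no honey, vegetarian — OK
H: all constraints satisfied — valid
I: nothing on the exclusion list — OK
J: no corn, no dairy — OK
K: has bacon, so not vegetarian; has milk powder, so not dairy-free — no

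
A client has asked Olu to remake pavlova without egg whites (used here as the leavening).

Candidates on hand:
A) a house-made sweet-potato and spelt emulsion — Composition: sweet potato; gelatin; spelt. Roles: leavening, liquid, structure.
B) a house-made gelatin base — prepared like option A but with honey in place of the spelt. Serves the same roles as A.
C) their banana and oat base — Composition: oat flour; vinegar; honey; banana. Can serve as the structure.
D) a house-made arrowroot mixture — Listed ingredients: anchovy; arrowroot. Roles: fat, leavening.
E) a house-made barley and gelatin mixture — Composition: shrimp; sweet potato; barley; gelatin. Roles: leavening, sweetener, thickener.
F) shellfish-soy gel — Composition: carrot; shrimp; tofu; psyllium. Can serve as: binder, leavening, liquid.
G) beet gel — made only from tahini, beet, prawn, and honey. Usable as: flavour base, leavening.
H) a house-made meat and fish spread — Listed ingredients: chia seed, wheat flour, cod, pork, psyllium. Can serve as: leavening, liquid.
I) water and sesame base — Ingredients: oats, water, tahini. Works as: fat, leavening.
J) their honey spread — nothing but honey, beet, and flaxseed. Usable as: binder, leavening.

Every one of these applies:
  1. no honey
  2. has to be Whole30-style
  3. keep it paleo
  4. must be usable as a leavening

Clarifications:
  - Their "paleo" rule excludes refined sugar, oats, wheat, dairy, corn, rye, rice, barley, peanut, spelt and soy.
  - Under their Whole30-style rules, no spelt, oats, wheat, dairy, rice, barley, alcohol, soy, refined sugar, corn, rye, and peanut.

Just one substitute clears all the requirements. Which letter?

A: has spelt, so not paleo; has spelt, so not Whole30-style — no
B: has honey, so not honey-free — reject
C: not usable as a leavening; has oat flour, so not paleo (and 2 more) — no
D: works as a leavening, no honey, paleo — OK
E: has barley, so not paleo; has barley, so not Whole30-style — reject
F: has tofu, so not paleo; has tofu, so not Whole30-style — reject
G: has honey, so not honey-free — reject
H: has wheat flour, so not paleo; has wheat flour, so not Whole30-style — out
I: has oats, so not paleo; has oats, so not Whole30-style — no
J: has honey, so not honey-free — reject

D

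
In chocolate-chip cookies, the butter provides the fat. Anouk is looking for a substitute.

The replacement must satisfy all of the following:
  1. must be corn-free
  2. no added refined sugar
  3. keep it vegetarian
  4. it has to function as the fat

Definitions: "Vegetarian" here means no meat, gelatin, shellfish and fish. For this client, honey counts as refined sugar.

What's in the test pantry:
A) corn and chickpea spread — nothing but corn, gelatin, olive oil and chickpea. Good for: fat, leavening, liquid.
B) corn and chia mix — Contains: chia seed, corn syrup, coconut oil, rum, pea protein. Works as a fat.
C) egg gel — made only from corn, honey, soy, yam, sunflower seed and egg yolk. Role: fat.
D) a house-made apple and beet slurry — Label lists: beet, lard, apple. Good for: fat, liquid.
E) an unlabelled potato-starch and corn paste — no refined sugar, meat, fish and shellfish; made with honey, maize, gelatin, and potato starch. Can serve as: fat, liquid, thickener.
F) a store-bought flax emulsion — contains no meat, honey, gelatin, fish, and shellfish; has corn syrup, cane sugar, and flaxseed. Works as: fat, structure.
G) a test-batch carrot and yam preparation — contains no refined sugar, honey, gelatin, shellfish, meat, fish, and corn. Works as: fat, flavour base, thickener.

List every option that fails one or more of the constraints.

A: has gelatin, so not vegetarian; has corn, so not corn-free — no
B: has corn syrup, so not corn-free — reject
C: has corn, so not corn-free; has honey, so not no-added-sugar — out
D: has lard, so not vegetarian — out
E: has gelatin, so not vegetarian; has maize, so not corn-free (and 1 more) — out
F: has corn syrup, so not corn-free; has cane sugar, so not no-added-sugar — reject
G: all constraints satisfied — valid

A, B, C, D, E, F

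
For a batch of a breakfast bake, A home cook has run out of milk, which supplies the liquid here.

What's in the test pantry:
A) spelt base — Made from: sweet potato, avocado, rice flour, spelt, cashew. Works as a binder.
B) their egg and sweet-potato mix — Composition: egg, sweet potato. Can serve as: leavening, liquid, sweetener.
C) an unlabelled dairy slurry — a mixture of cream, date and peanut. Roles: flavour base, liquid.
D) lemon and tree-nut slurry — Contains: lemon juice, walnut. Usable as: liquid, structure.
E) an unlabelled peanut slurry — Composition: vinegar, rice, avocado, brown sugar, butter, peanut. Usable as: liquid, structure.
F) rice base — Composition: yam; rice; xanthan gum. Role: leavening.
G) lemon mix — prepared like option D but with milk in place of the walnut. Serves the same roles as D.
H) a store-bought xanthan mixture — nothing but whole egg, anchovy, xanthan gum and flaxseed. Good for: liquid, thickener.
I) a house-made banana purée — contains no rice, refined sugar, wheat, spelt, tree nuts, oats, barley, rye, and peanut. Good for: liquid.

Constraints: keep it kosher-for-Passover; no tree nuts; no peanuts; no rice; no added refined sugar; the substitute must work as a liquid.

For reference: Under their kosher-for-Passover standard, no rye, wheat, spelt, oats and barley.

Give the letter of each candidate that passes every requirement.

A: not usable as a liquid; has spelt, so not kosher-for-Passover (and 2 more) — out
B: every rule checks out — keep
C: has peanut, so not peanut-free — out
D: has walnut, so not tree-nut-free — no
E: has peanut, so not peanut-free; has brown sugar, so not no-added-sugar (and 1 more) — out
F: not usable as a liquid; has rice, so not rice-free — reject
G: only milk and lemon juice; none excluded — keep
H: whole egg and anchovy etc. — none of it excluded — OK
I: works as a liquid, no peanut, no refined sugar — valid

B, G, H, I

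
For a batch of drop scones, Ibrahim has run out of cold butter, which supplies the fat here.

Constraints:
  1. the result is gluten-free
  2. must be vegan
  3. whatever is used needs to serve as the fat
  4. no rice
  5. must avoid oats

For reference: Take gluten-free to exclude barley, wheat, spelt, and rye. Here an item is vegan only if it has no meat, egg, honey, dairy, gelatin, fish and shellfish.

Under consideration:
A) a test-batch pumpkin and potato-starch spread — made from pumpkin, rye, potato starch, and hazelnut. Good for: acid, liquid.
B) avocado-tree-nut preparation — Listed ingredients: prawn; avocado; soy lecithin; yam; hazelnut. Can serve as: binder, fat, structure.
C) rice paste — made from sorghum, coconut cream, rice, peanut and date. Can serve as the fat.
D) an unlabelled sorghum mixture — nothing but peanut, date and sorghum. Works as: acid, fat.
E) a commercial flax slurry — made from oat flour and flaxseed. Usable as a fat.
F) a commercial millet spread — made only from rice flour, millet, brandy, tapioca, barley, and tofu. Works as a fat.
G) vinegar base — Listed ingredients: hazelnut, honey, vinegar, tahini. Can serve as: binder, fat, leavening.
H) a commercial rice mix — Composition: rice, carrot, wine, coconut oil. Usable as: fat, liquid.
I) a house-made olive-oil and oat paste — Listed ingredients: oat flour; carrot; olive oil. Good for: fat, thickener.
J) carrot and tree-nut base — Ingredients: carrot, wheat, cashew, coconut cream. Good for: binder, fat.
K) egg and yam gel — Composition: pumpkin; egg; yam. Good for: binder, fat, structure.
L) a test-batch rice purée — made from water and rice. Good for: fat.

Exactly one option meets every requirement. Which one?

D

A: not usable as a fat; has rye, so not gluten-free — reject
B: has prawn, so not vegan — no
C: has rice, so not rice-free — no
D: no oats, no rice — OK
E: has oat flour, so not oat-free — reject
F: has barley, so not gluten-free; has rice flour, so not rice-free — reject
G: has honey, so not vegan — reject
H: has rice, so not rice-free — no
I: has oat flour, so not oat-free — reject
J: has wheat, so not gluten-free — out
K: has egg, so not vegan — reject
L: has rice, so not rice-free — no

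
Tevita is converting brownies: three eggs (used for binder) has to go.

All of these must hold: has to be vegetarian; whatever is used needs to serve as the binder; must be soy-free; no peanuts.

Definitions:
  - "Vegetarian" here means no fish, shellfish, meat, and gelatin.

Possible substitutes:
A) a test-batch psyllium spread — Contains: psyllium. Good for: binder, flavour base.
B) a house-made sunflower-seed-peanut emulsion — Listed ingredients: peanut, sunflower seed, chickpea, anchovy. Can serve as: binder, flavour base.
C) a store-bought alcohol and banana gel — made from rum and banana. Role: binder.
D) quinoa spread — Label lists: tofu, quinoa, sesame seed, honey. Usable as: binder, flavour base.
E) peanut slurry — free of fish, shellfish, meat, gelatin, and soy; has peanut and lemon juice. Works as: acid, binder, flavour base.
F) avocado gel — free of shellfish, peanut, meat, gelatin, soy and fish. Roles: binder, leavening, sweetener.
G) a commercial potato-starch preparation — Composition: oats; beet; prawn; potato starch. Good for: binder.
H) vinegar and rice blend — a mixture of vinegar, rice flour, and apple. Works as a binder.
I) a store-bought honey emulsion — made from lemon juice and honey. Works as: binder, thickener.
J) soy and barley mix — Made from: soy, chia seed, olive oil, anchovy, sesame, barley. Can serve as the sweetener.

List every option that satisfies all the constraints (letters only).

A, C, F, H, I

A: nothing on the exclusion list — valid
B: has anchovy, so not vegetarian; has peanut, so not peanut-free — reject
C: only rum and banana; none excluded — keep
D: has tofu, so not soy-free — no
E: has peanut, so not peanut-free — no
F: works as a binder, no peanut, vegetarian — OK
G: has prawn, so not vegetarian — out
H: only rice flour, vinegar, and apple; none excluded — OK
I: only honey and lemon juice; none excluded — OK
J: not usable as a binder; has anchovy, so not vegetarian (and 1 more) — no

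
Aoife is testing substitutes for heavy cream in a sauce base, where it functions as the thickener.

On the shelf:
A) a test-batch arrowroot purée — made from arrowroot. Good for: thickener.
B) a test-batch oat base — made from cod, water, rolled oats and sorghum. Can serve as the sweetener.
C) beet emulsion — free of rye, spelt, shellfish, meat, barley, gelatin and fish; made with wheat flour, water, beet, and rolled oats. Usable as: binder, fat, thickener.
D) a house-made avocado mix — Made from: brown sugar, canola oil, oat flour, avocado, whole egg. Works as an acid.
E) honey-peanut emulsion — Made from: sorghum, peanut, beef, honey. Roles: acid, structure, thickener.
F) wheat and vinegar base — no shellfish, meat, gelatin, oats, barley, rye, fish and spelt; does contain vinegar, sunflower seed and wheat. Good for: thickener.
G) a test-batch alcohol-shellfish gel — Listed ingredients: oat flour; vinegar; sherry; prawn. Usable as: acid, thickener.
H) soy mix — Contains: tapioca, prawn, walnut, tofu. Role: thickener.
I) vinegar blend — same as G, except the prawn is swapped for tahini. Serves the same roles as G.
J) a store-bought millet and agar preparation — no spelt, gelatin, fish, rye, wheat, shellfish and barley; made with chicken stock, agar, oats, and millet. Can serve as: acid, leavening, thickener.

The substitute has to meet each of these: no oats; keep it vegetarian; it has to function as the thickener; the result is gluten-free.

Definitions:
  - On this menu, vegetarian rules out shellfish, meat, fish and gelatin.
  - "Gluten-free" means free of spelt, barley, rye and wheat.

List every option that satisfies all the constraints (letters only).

A: only arrowroot; none excluded — valid
B: not usable as a thickener; has cod, so not vegetarian (and 1 more) — no
C: has wheat flour, so not gluten-free; has rolled oats, so not oat-free — reject
D: not usable as a thickener; has oat flour, so not oat-free — reject
E: has beef, so not vegetarian — reject
F: has wheat, so not gluten-free — no
G: has prawn, so not vegetarian; has oat flour, so not oat-free — reject
H: has prawn, so not vegetarian — out
I: has oat flour, so not oat-free — out
J: has chicken stock, so not vegetarian; has oats, so not oat-free — reject

A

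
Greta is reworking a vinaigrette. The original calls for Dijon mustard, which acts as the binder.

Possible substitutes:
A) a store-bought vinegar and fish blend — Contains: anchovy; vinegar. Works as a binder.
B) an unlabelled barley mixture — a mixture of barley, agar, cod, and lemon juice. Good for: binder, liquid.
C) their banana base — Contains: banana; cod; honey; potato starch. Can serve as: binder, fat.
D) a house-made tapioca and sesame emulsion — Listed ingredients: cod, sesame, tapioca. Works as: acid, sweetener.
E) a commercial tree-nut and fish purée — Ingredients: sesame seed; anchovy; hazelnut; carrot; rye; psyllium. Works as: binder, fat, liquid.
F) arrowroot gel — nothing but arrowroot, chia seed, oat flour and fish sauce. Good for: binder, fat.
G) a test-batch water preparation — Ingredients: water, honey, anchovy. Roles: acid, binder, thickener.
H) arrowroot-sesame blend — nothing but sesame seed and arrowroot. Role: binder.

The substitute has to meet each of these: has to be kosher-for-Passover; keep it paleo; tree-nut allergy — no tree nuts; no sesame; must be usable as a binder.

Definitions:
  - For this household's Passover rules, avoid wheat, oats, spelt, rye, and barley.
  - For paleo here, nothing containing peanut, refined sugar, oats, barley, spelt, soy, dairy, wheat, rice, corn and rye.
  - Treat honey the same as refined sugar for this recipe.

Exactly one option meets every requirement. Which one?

A

A: works as a binder, paleo, no tree nuts — valid
B: has barley, so not kosher-for-Passover; has barley, so not paleo — no
C: has honey, so not paleo — out
D: not usable as a binder; has sesame, so not sesame-free — out
E: has rye, so not kosher-for-Passover; has rye, so not paleo (and 2 more) — out
F: has oat flour, so not kosher-for-Passover; has oat flour, so not paleo — out
G: has honey, so not paleo — no
H: has sesame seed, so not sesame-free — reject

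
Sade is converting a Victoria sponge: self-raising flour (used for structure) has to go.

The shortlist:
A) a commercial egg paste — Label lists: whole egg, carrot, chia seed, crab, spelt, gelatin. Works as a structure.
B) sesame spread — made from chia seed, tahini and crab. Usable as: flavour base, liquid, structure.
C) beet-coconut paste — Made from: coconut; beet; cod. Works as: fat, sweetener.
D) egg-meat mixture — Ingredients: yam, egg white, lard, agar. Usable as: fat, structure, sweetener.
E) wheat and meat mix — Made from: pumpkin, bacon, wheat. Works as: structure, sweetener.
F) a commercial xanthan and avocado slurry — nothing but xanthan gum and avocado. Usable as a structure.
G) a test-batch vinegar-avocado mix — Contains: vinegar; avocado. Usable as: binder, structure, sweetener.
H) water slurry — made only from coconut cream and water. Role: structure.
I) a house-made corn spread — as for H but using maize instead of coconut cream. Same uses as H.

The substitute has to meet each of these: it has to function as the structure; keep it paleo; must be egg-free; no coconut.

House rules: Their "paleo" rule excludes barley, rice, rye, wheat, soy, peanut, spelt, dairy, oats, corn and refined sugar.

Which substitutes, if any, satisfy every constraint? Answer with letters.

B, F, G

A: has spelt, so not paleo; has whole egg, so not egg-free — no
B: only tahini, crab, and chia seed; none excluded — keep
C: not usable as a structure; has coconut, so not coconut-free — no
D: has egg white, so not egg-free — no
E: has wheat, so not paleo — reject
F: only xanthan gum and avocado; none excluded — OK
G: nothing on the exclusion list — keep
H: has coconut cream, so not coconut-free — reject
I: has maize, so not paleo — out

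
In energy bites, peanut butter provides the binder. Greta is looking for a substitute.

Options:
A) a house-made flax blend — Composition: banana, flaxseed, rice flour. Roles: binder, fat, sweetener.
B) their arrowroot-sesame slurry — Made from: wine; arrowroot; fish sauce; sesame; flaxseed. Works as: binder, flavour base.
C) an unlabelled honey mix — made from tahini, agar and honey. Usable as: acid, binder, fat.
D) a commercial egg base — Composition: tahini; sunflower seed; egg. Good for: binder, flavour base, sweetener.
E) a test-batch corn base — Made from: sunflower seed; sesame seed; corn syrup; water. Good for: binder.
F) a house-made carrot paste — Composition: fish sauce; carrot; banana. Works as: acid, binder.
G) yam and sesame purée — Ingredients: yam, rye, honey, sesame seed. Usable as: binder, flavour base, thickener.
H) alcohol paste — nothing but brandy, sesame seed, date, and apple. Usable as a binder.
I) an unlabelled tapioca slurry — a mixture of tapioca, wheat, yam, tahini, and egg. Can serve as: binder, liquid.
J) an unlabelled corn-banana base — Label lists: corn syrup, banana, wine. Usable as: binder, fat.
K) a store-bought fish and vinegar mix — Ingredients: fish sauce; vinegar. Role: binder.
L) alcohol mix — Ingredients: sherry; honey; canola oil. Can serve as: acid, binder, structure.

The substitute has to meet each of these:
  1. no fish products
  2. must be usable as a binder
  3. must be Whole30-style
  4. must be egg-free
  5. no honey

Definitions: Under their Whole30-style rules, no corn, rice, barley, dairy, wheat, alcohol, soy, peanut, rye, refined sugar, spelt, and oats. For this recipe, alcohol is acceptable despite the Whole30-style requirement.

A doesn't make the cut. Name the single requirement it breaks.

Whole30-style

usable as a binder: satisfied
Whole30-style: has rice flour — fails
fish-free: satisfied
honey-free: satisfied
egg-free: satisfied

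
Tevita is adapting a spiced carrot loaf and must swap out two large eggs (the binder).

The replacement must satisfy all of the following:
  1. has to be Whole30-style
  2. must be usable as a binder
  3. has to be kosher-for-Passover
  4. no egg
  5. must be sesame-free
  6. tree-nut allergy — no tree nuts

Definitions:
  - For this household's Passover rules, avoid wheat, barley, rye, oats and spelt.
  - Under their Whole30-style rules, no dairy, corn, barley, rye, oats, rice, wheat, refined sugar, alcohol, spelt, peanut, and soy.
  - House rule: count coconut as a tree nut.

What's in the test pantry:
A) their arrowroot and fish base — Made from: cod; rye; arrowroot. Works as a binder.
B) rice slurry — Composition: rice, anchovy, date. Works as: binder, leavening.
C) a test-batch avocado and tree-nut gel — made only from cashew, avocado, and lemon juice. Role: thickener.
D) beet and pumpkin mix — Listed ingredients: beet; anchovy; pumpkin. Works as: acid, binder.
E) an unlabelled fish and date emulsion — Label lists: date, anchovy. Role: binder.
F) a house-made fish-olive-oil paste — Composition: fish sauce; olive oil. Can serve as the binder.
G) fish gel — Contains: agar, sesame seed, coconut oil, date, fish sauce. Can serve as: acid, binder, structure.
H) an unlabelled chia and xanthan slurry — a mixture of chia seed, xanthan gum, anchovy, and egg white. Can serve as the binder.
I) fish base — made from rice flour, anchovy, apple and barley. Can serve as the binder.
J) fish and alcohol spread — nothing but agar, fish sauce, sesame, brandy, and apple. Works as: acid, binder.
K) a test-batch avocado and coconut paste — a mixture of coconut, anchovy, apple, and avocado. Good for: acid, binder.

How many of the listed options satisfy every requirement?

A: has rye, so not kosher-for-Passover; has rye, so not Whole30-style — out
B: has rice, so not Whole30-style — out
C: not usable as a binder; has cashew, so not tree-nut-free — reject
D: tree-nut-free, no egg — OK
E: only anchovy and date; none excluded — keep
F: only fish sauce and olive oil; none excluded — valid
G: has coconut oil, so not tree-nut-free; has sesame seed, so not sesame-free — no
H: has egg white, so not egg-free — no
I: has barley, so not kosher-for-Passover; has barley, so not Whole30-style — no
J: has brandy, so not Whole30-style; has sesame, so not sesame-free — reject
K: has coconut, so not tree-nut-free — reject

3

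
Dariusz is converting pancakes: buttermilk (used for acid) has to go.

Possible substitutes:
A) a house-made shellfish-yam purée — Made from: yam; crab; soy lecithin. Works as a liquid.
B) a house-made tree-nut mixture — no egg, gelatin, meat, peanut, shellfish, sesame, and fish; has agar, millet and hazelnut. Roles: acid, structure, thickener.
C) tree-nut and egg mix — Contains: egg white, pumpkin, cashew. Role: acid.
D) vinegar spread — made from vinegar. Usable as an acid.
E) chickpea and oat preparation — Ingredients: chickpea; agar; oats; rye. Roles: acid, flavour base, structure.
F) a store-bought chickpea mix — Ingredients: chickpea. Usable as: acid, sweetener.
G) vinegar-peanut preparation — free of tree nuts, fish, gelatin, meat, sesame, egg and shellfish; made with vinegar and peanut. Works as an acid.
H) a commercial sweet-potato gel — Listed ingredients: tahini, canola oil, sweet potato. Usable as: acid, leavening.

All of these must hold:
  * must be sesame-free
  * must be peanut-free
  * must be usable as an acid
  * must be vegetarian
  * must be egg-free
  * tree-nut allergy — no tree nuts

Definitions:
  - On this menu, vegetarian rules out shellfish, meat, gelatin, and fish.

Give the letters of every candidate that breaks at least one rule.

A: not usable as an acid; has crab, so not vegetarian — reject
B: has hazelnut, so not tree-nut-free — out
C: has cashew, so not tree-nut-free; has egg white, so not egg-free — out
D: only vinegar; none excluded — valid
E: oats and rye etc. — none of it excluded — keep
F: only chickpea; none excluded — keep
G: has peanut, so not peanut-free — out
H: has tahini, so not sesame-free — no

A, B, C, G, H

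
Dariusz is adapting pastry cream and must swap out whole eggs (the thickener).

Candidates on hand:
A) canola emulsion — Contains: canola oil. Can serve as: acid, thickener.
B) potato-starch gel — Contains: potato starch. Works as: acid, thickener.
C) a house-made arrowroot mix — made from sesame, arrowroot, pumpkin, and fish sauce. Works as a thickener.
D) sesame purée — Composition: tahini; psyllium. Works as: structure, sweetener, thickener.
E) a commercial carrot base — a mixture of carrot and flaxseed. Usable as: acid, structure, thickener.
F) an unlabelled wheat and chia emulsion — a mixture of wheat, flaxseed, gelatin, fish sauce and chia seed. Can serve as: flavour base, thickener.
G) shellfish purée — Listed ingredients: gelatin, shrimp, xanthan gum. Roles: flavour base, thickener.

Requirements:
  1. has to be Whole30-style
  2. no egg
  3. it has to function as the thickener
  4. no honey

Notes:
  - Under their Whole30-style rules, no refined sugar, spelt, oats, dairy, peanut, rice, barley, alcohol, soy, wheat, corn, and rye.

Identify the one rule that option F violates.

Whole30-style

usable as a thickener: satisfied
Whole30-style: has wheat — fails
egg-free: satisfied
honey-free: satisfied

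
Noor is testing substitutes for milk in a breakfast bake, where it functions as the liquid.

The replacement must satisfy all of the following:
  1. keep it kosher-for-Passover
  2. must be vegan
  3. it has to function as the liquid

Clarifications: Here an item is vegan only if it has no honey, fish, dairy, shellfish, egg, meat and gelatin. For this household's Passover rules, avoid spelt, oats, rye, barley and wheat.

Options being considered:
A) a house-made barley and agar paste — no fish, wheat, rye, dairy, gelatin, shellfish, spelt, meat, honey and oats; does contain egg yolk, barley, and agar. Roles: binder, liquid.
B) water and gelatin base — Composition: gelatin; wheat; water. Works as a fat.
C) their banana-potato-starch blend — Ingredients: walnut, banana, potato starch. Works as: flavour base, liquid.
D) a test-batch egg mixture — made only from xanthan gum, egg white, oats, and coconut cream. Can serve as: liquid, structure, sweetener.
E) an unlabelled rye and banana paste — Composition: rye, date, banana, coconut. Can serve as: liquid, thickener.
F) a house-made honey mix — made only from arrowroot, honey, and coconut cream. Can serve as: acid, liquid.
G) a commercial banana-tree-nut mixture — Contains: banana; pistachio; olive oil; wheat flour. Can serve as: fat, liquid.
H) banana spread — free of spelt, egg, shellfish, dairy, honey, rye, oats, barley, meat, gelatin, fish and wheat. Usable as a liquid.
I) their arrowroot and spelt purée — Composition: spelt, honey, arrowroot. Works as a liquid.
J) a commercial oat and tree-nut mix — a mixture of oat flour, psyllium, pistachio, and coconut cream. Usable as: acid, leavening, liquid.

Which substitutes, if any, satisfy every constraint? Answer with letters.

A: has egg yolk, so not vegan; has barley, so not kosher-for-Passover — no
B: not usable as a liquid; has gelatin, so not vegan (and 1 more) — no
C: works as a liquid, vegan, kosher-for-Passover — valid
D: has egg white, so not vegan; has oats, so not kosher-for-Passover — no
E: has rye, so not kosher-for-Passover — out
F: has honey, so not vegan — reject
G: has wheat flour, so not kosher-for-Passover — out
H: nothing on the exclusion list — valid
I: has honey, so not vegan; has spelt, so not kosher-for-Passover — out
J: has oat flour, so not kosher-for-Passover — out

C, H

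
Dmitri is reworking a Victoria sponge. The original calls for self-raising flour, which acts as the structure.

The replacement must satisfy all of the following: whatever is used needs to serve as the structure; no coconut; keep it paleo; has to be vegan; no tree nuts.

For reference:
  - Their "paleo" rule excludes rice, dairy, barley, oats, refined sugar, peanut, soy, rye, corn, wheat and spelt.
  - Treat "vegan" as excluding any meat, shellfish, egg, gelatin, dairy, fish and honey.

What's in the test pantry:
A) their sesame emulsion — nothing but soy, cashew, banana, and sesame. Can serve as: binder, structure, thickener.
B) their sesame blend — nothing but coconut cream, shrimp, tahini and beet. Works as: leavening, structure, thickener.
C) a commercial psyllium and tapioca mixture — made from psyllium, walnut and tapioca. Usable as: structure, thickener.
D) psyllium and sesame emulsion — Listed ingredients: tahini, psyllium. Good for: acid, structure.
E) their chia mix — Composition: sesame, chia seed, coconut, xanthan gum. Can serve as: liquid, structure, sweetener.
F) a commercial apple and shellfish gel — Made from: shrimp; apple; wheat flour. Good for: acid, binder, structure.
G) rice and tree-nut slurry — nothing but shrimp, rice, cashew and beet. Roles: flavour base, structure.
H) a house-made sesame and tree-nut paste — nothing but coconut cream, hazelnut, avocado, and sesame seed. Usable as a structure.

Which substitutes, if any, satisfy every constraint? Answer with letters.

D

A: has soy, so not paleo; has cashew, so not tree-nut-free — out
B: has shrimp, so not vegan; has coconut cream, so not coconut-free — out
C: has walnut, so not tree-nut-free — no
D: works as a structure, vegan, paleo — valid
E: has coconut, so not coconut-free — out
F: has wheat flour, so not paleo; has shrimp, so not vegan — reject
G: has rice, so not paleo; has shrimp, so not vegan (and 1 more) — out
H: has hazelnut, so not tree-nut-free; has coconut cream, so not coconut-free — no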